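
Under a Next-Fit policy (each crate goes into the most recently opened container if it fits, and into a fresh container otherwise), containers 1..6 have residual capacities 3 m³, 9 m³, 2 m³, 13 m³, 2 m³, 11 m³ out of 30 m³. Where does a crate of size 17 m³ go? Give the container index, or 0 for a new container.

0

Next-Fit only looks at container 6, which has 11 m³ free.
17 m³ does not fit, so a new container is opened.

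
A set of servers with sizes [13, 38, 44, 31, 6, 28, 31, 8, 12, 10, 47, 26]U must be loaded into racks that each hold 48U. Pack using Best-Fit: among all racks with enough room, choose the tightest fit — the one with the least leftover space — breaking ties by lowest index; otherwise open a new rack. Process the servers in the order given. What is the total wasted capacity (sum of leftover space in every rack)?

rack 1: place 13U, 35U left
rack 2: place 38U, 10U left
rack 3: place 44U, 4U left
rack 1: place 31U, 4U left
rack 2: place 6U, 4U left
rack 4: place 28U, 20U left
rack 5: place 31U, 17U left
rack 5: place 8U, 9U left
rack 4: place 12U, 8U left
rack 6: place 10U, 38U left
rack 7: place 47U, 1U left
rack 6: place 26U, 12U left
7 racks × 48U = 336U; used 294U; unused 42U.

42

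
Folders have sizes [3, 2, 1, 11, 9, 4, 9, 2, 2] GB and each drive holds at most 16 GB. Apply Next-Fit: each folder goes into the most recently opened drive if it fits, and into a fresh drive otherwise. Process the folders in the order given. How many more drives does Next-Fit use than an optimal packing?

1

Next-Fit: [3,2,1] [11] [9,4] [9,2,2] → 4 drives.
Total size 43 GB; any packing needs at least ⌈43/16⌉ = 3 drives.
An optimal packing achieves that bound: [11,4,1] [9,3,2,2] [9,2] → 3 drives.
Excess: 4 − 3 = 1.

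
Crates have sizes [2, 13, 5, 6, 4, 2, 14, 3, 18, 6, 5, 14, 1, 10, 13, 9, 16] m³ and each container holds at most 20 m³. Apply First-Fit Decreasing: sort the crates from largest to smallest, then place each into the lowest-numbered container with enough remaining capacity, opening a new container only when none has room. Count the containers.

8 containers

Sorted descending: 18, 16, 14, 14, 13, 13, 10, 9, 6, 6, 5, 5, 4, 3, 2, 2, 1.
Put 18 m³ in container 1; 2 m³ remain.
Put 16 m³ in container 2; 4 m³ remain.
Put 14 m³ in container 3; 6 m³ remain.
Put 14 m³ in container 4; 6 m³ remain.
Put 13 m³ in container 5; 7 m³ remain.
Put 13 m³ in container 6; 7 m³ remain.
Put 10 m³ in container 7; 10 m³ remain.
Put 9 m³ in container 7; 1 m³ remain.
Put 6 m³ in container 3; 0 m³ remain.
Put 6 m³ in container 4; 0 m³ remain.
Put 5 m³ in container 5; 2 m³ remain.
Put 5 m³ in container 6; 2 m³ remain.
Put 4 m³ in container 2; 0 m³ remain.
Put 3 m³ in container 8; 17 m³ remain.
Put 2 m³ in container 1; 0 m³ remain.
Put 2 m³ in container 5; 0 m³ remain.
Put 1 m³ in container 6; 1 m³ remain.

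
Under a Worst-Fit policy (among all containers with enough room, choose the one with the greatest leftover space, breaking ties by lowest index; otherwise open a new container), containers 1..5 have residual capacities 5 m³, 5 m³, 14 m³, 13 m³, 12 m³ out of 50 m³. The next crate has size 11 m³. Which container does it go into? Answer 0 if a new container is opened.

Containers with room: container 3 (14 m³), container 4 (13 m³), container 5 (12 m³).
Most room is container 3 with 14 m³ free.

3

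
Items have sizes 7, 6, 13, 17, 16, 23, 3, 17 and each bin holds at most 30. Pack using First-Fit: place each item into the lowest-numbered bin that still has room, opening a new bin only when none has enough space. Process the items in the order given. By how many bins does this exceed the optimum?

First-Fit: [7,6,13,3] [17] [16] [23] [17] → 5 bins.
Total size 102; any packing needs at least ⌈102/30⌉ = 4 bins.
An optimal packing achieves that bound: [23,7] [17,13] [17,6,3] [16] → 4 bins.
Excess: 5 − 4 = 1.

1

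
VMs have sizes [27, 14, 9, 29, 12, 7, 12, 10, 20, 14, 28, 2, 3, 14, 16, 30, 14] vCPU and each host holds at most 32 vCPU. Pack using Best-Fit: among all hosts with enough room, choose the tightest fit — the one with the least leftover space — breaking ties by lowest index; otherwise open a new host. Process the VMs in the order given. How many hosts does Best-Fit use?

27 vCPU → host 1 (remaining 5 vCPU)
14 vCPU → host 2 (remaining 18 vCPU)
9 vCPU → host 2 (remaining 9 vCPU)
29 vCPU → host 3 (remaining 3 vCPU)
12 vCPU → host 4 (remaining 20 vCPU)
7 vCPU → host 2 (remaining 2 vCPU)
12 vCPU → host 4 (remaining 8 vCPU)
10 vCPU → host 5 (remaining 22 vCPU)
20 vCPU → host 5 (remaining 2 vCPU)
14 vCPU → host 6 (remaining 18 vCPU)
28 vCPU → host 7 (remaining 4 vCPU)
2 vCPU → host 2 (remaining 0 vCPU)
3 vCPU → host 3 (remaining 0 vCPU)
14 vCPU → host 6 (remaining 4 vCPU)
16 vCPU → host 8 (remaining 16 vCPU)
30 vCPU → host 9 (remaining 2 vCPU)
14 vCPU → host 8 (remaining 2 vCPU)
Final hosts: [27] [14,9,7,2] [29,3] [12,12] [10,20] [14,14] [28] [16,14] [30].

9 hosts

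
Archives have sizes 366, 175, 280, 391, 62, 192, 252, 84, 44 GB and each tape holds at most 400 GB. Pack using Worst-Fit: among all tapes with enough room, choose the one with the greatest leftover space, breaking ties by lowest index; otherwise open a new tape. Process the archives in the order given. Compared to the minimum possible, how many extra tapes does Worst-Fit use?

Worst-Fit: [366] [175,62,44] [280] [391] [192,84] [252] → 6 tapes.
Total size 1846 GB; any packing needs at least ⌈1846/400⌉ = 5 tapes.
An optimal packing achieves that bound: [391] [366] [280,84] [252,62,44] [192,175] → 5 tapes.
Excess: 6 − 5 = 1.

1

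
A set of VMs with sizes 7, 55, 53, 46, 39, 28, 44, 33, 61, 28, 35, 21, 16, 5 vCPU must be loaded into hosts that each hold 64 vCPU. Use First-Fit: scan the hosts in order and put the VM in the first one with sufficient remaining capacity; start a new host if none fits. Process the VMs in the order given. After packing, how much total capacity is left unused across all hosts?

41

7 vCPU → host 1 (remaining 57 vCPU)
55 vCPU → host 1 (remaining 2 vCPU)
53 vCPU → host 2 (remaining 11 vCPU)
46 vCPU → host 3 (remaining 18 vCPU)
39 vCPU → host 4 (remaining 25 vCPU)
28 vCPU → host 5 (remaining 36 vCPU)
44 vCPU → host 6 (remaining 20 vCPU)
33 vCPU → host 5 (remaining 3 vCPU)
61 vCPU → host 7 (remaining 3 vCPU)
28 vCPU → host 8 (remaining 36 vCPU)
35 vCPU → host 8 (remaining 1 vCPU)
21 vCPU → host 4 (remaining 4 vCPU)
16 vCPU → host 3 (remaining 2 vCPU)
5 vCPU → host 2 (remaining 6 vCPU)
8 hosts × 64 vCPU = 512 vCPU; used 471 vCPU; unused 41 vCPU.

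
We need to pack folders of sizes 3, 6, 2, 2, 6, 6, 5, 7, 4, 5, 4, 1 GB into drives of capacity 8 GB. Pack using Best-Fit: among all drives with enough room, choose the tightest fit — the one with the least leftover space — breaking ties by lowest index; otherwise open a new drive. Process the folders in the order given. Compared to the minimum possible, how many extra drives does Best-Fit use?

Best-Fit: [3,2] [6,2] [6] [6] [5] [7,1] [4,4] [5] → 8 drives.
Total size 51 GB; any packing needs at least ⌈51/8⌉ = 7 drives.
An optimal packing achieves that bound: [7,1] [6,2] [6,2] [6] [5,3] [5] [4,4] → 7 drives.
Excess: 8 − 7 = 1.

1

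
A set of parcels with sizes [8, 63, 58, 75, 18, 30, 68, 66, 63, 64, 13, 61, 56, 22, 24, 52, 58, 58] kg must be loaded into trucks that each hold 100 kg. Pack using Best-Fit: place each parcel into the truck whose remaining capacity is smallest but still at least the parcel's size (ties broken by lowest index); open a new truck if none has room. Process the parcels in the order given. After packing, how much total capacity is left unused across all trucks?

8 kg → truck 1 (remaining 92 kg)
63 kg → truck 1 (remaining 29 kg)
58 kg → truck 2 (remaining 42 kg)
75 kg → truck 3 (remaining 25 kg)
18 kg → truck 3 (remaining 7 kg)
30 kg → truck 2 (remaining 12 kg)
68 kg → truck 4 (remaining 32 kg)
66 kg → truck 5 (remaining 34 kg)
63 kg → truck 6 (remaining 37 kg)
64 kg → truck 7 (remaining 36 kg)
13 kg → truck 1 (remaining 16 kg)
61 kg → truck 8 (remaining 39 kg)
56 kg → truck 9 (remaining 44 kg)
22 kg → truck 4 (remaining 10 kg)
24 kg → truck 5 (remaining 10 kg)
52 kg → truck 10 (remaining 48 kg)
58 kg → truck 11 (remaining 42 kg)
58 kg → truck 12 (remaining 42 kg)
12 trucks × 100 kg = 1200 kg; used 857 kg; unused 343 kg.

343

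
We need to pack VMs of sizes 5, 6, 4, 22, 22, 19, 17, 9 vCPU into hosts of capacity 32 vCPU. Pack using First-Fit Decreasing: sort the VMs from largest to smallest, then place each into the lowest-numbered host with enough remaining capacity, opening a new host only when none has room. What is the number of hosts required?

Sorted descending: 22, 22, 19, 17, 9, 6, 5, 4.
22 vCPU → host 1 (remaining 10 vCPU)
22 vCPU → host 2 (remaining 10 vCPU)
19 vCPU → host 3 (remaining 13 vCPU)
17 vCPU → host 4 (remaining 15 vCPU)
9 vCPU → host 1 (remaining 1 vCPU)
6 vCPU → host 2 (remaining 4 vCPU)
5 vCPU → host 3 (remaining 8 vCPU)
4 vCPU → host 2 (remaining 0 vCPU)

4 hosts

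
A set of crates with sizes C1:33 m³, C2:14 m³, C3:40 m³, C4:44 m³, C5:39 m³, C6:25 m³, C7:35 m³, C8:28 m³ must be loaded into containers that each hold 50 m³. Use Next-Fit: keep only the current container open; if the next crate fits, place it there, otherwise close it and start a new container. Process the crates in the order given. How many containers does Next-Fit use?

7 containers

C1 (33 m³) → container 1 (remaining 17 m³)
C2 (14 m³) → container 1 (remaining 3 m³)
C3 (40 m³) → container 2 (remaining 10 m³)
C4 (44 m³) → container 3 (remaining 6 m³)
C5 (39 m³) → container 4 (remaining 11 m³)
C6 (25 m³) → container 5 (remaining 25 m³)
C7 (35 m³) → container 6 (remaining 15 m³)
C8 (28 m³) → container 7 (remaining 22 m³)
Final containers: [33,14] [40] [44] [39] [25] [35] [28].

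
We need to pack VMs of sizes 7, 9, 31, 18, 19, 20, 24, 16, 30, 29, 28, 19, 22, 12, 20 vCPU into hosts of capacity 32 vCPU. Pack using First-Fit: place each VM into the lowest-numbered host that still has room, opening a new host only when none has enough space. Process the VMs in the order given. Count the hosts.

12

7 vCPU → host 1 (remaining 25 vCPU)
9 vCPU → host 1 (remaining 16 vCPU)
31 vCPU → host 2 (remaining 1 vCPU)
18 vCPU → host 3 (remaining 14 vCPU)
19 vCPU → host 4 (remaining 13 vCPU)
20 vCPU → host 5 (remaining 12 vCPU)
24 vCPU → host 6 (remaining 8 vCPU)
16 vCPU → host 1 (remaining 0 vCPU)
30 vCPU → host 7 (remaining 2 vCPU)
29 vCPU → host 8 (remaining 3 vCPU)
28 vCPU → host 9 (remaining 4 vCPU)
19 vCPU → host 10 (remaining 13 vCPU)
22 vCPU → host 11 (remaining 10 vCPU)
12 vCPU → host 3 (remaining 2 vCPU)
20 vCPU → host 12 (remaining 12 vCPU)
Final hosts: [7,9,16] [31] [18,12] [19] [20] [24] [30] [29] [28] [19] [22] [20].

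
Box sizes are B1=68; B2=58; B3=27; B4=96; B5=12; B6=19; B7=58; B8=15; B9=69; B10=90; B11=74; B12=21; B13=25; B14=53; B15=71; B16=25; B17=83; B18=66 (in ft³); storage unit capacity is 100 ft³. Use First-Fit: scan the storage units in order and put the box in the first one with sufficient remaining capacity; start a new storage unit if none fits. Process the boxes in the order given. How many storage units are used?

Put B1 (68 ft³) in storage unit 1; 32 ft³ remain.
Put B2 (58 ft³) in storage unit 2; 42 ft³ remain.
Put B3 (27 ft³) in storage unit 1; 5 ft³ remain.
Put B4 (96 ft³) in storage unit 3; 4 ft³ remain.
Put B5 (12 ft³) in storage unit 2; 30 ft³ remain.
Put B6 (19 ft³) in storage unit 2; 11 ft³ remain.
Put B7 (58 ft³) in storage unit 4; 42 ft³ remain.
Put B8 (15 ft³) in storage unit 4; 27 ft³ remain.
Put B9 (69 ft³) in storage unit 5; 31 ft³ remain.
Put B10 (90 ft³) in storage unit 6; 10 ft³ remain.
Put B11 (74 ft³) in storage unit 7; 26 ft³ remain.
Put B12 (21 ft³) in storage unit 4; 6 ft³ remain.
Put B13 (25 ft³) in storage unit 5; 6 ft³ remain.
Put B14 (53 ft³) in storage unit 8; 47 ft³ remain.
Put B15 (71 ft³) in storage unit 9; 29 ft³ remain.
Put B16 (25 ft³) in storage unit 7; 1 ft³ remain.
Put B17 (83 ft³) in storage unit 10; 17 ft³ remain.
Put B18 (66 ft³) in storage unit 11; 34 ft³ remain.
Final storage units: [68,27] [58,12,19] [96] [58,15,21] [69,25] [90] [74,25] [53] [71] [83] [66].

11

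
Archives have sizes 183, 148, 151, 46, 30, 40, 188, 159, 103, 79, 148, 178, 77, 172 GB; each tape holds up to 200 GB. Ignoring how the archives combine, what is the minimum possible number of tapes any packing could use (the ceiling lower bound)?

9

Total size = 183 + 148 + 151 + 46 + 30 + 40 + 188 + 159 + 103 + 79 + 148 + 178 + 77 + 172 = 1702 GB.
⌈1702 / 200⌉ = 9.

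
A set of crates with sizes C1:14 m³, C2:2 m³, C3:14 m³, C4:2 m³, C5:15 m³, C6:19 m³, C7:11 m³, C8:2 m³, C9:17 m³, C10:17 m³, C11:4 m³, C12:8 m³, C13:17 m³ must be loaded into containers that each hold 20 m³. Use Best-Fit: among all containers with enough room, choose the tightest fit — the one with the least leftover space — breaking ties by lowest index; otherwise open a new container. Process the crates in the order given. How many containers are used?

8 containers

C1 (14 m³) → container 1 (remaining 6 m³)
C2 (2 m³) → container 1 (remaining 4 m³)
C3 (14 m³) → container 2 (remaining 6 m³)
C4 (2 m³) → container 1 (remaining 2 m³)
C5 (15 m³) → container 3 (remaining 5 m³)
C6 (19 m³) → container 4 (remaining 1 m³)
C7 (11 m³) → container 5 (remaining 9 m³)
C8 (2 m³) → container 1 (remaining 0 m³)
C9 (17 m³) → container 6 (remaining 3 m³)
C10 (17 m³) → container 7 (remaining 3 m³)
C11 (4 m³) → container 3 (remaining 1 m³)
C12 (8 m³) → container 5 (remaining 1 m³)
C13 (17 m³) → container 8 (remaining 3 m³)
Final containers: [14,2,2,2] [14] [15,4] [19] [11,8] [17] [17] [17].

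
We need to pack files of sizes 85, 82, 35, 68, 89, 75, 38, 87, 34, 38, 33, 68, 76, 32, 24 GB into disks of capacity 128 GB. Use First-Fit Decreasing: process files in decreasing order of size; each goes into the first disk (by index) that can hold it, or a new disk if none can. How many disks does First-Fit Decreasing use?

8 disks

Sorted descending: 89, 87, 85, 82, 76, 75, 68, 68, 38, 38, 35, 34, 33, 32, 24.
Put 89 GB in disk 1; 39 GB remain.
Put 87 GB in disk 2; 41 GB remain.
Put 85 GB in disk 3; 43 GB remain.
Put 82 GB in disk 4; 46 GB remain.
Put 76 GB in disk 5; 52 GB remain.
Put 75 GB in disk 6; 53 GB remain.
Put 68 GB in disk 7; 60 GB remain.
Put 68 GB in disk 8; 60 GB remain.
Put 38 GB in disk 1; 1 GB remain.
Put 38 GB in disk 2; 3 GB remain.
Put 35 GB in disk 3; 8 GB remain.
Put 34 GB in disk 4; 12 GB remain.
Put 33 GB in disk 5; 19 GB remain.
Put 32 GB in disk 6; 21 GB remain.
Put 24 GB in disk 7; 36 GB remain.
Final disks: [89,38] [87,38] [85,35] [82,34] [76,33] [75,32] [68,24] [68].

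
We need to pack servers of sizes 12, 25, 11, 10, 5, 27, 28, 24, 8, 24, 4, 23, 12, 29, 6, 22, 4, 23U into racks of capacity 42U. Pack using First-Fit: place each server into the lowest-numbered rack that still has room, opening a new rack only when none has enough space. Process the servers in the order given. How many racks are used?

Put 12U in rack 1; 30U remain.
Put 25U in rack 1; 5U remain.
Put 11U in rack 2; 31U remain.
Put 10U in rack 2; 21U remain.
Put 5U in rack 1; 0U remain.
Put 27U in rack 3; 15U remain.
Put 28U in rack 4; 14U remain.
Put 24U in rack 5; 18U remain.
Put 8U in rack 2; 13U remain.
Put 24U in rack 6; 18U remain.
Put 4U in rack 2; 9U remain.
Put 23U in rack 7; 19U remain.
Put 12U in rack 3; 3U remain.
Put 29U in rack 8; 13U remain.
Put 6U in rack 2; 3U remain.
Put 22U in rack 9; 20U remain.
Put 4U in rack 4; 10U remain.
Put 23U in rack 10; 19U remain.

10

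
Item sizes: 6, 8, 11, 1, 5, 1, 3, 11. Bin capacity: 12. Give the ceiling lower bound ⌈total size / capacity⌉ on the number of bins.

Total size = 6 + 8 + 11 + 1 + 5 + 1 + 3 + 11 = 46.
⌈46 / 12⌉ = 4.

4 bins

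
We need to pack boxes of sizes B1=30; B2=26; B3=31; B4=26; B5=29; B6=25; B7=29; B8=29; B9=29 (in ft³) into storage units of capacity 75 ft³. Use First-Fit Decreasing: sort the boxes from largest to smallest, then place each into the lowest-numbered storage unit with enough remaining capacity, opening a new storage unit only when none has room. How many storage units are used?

Sorted descending: 31, 30, 29, 29, 29, 29, 26, 26, 25.
storage unit 1: place 31 ft³, 44 ft³ left
storage unit 1: place 30 ft³, 14 ft³ left
storage unit 2: place 29 ft³, 46 ft³ left
storage unit 2: place 29 ft³, 17 ft³ left
storage unit 3: place 29 ft³, 46 ft³ left
storage unit 3: place 29 ft³, 17 ft³ left
storage unit 4: place 26 ft³, 49 ft³ left
storage unit 4: place 26 ft³, 23 ft³ left
storage unit 5: place 25 ft³, 50 ft³ left

5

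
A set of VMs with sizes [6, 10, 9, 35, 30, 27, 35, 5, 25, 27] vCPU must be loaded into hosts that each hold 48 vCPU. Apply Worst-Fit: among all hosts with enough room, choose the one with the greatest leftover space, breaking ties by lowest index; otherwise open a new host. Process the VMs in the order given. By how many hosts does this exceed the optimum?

1

Worst-Fit: [6,10,9,5] [35] [30] [27] [35] [25] [27] → 7 hosts.
6 VMs exceed 24 vCPU (half the capacity), and no two of those can share a host, so at least 6 hosts are needed.
An optimal packing achieves that bound: [35,10] [35,9] [30,6,5] [27] [27] [25] → 6 hosts.
Excess: 7 − 6 = 1.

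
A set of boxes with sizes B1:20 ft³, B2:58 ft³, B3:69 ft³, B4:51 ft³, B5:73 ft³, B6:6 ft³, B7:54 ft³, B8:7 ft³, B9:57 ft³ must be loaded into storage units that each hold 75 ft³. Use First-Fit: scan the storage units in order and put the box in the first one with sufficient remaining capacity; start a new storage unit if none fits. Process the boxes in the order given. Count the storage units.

Put B1 (20 ft³) in storage unit 1; 55 ft³ remain.
Put B2 (58 ft³) in storage unit 2; 17 ft³ remain.
Put B3 (69 ft³) in storage unit 3; 6 ft³ remain.
Put B4 (51 ft³) in storage unit 1; 4 ft³ remain.
Put B5 (73 ft³) in storage unit 4; 2 ft³ remain.
Put B6 (6 ft³) in storage unit 2; 11 ft³ remain.
Put B7 (54 ft³) in storage unit 5; 21 ft³ remain.
Put B8 (7 ft³) in storage unit 2; 4 ft³ remain.
Put B9 (57 ft³) in storage unit 6; 18 ft³ remain.

6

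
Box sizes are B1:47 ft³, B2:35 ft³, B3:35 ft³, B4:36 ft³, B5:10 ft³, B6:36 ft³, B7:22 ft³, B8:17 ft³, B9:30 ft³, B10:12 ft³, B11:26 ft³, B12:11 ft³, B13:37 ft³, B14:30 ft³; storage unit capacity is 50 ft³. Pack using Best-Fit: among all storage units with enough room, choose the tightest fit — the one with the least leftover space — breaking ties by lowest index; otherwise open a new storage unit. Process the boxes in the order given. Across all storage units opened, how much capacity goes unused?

116

storage unit 1: place B1 (47 ft³), 3 ft³ left
storage unit 2: place B2 (35 ft³), 15 ft³ left
storage unit 3: place B3 (35 ft³), 15 ft³ left
storage unit 4: place B4 (36 ft³), 14 ft³ left
storage unit 4: place B5 (10 ft³), 4 ft³ left
storage unit 5: place B6 (36 ft³), 14 ft³ left
storage unit 6: place B7 (22 ft³), 28 ft³ left
storage unit 6: place B8 (17 ft³), 11 ft³ left
storage unit 7: place B9 (30 ft³), 20 ft³ left
storage unit 5: place B10 (12 ft³), 2 ft³ left
storage unit 8: place B11 (26 ft³), 24 ft³ left
storage unit 6: place B12 (11 ft³), 0 ft³ left
storage unit 9: place B13 (37 ft³), 13 ft³ left
storage unit 10: place B14 (30 ft³), 20 ft³ left
10 storage units × 50 ft³ = 500 ft³; used 384 ft³; unused 116 ft³.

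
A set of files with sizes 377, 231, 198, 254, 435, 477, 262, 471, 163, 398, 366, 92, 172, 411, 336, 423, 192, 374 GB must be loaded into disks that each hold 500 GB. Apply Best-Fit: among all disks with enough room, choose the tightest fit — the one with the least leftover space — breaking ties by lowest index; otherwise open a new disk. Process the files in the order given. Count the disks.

377 GB → disk 1 (remaining 123 GB)
231 GB → disk 2 (remaining 269 GB)
198 GB → disk 2 (remaining 71 GB)
254 GB → disk 3 (remaining 246 GB)
435 GB → disk 4 (remaining 65 GB)
477 GB → disk 5 (remaining 23 GB)
262 GB → disk 6 (remaining 238 GB)
471 GB → disk 7 (remaining 29 GB)
163 GB → disk 6 (remaining 75 GB)
398 GB → disk 8 (remaining 102 GB)
366 GB → disk 9 (remaining 134 GB)
92 GB → disk 8 (remaining 10 GB)
172 GB → disk 3 (remaining 74 GB)
411 GB → disk 10 (remaining 89 GB)
336 GB → disk 11 (remaining 164 GB)
423 GB → disk 12 (remaining 77 GB)
192 GB → disk 13 (remaining 308 GB)
374 GB → disk 14 (remaining 126 GB)

14 disks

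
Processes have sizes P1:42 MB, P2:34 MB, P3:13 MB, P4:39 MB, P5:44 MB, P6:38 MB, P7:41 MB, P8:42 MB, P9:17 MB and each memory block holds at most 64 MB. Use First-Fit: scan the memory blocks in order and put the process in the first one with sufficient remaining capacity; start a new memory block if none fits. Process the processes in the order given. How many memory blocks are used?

memory block 1: place P1 (42 MB), 22 MB left
memory block 2: place P2 (34 MB), 30 MB left
memory block 1: place P3 (13 MB), 9 MB left
memory block 3: place P4 (39 MB), 25 MB left
memory block 4: place P5 (44 MB), 20 MB left
memory block 5: place P6 (38 MB), 26 MB left
memory block 6: place P7 (41 MB), 23 MB left
memory block 7: place P8 (42 MB), 22 MB left
memory block 2: place P9 (17 MB), 13 MB left
Final memory blocks: [42,13] [34,17] [39] [44] [38] [41] [42].

7 memory blocks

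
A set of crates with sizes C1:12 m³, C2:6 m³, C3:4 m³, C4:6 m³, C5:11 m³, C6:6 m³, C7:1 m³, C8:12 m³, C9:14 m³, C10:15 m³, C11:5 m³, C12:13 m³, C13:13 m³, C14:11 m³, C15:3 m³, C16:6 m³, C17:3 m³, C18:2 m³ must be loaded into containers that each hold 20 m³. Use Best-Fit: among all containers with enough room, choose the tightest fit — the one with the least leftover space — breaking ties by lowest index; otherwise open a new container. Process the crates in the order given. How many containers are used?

9 containers

C1 (12 m³) → container 1 (remaining 8 m³)
C2 (6 m³) → container 1 (remaining 2 m³)
C3 (4 m³) → container 2 (remaining 16 m³)
C4 (6 m³) → container 2 (remaining 10 m³)
C5 (11 m³) → container 3 (remaining 9 m³)
C6 (6 m³) → container 3 (remaining 3 m³)
C7 (1 m³) → container 1 (remaining 1 m³)
C8 (12 m³) → container 4 (remaining 8 m³)
C9 (14 m³) → container 5 (remaining 6 m³)
C10 (15 m³) → container 6 (remaining 5 m³)
C11 (5 m³) → container 6 (remaining 0 m³)
C12 (13 m³) → container 7 (remaining 7 m³)
C13 (13 m³) → container 8 (remaining 7 m³)
C14 (11 m³) → container 9 (remaining 9 m³)
C15 (3 m³) → container 3 (remaining 0 m³)
C16 (6 m³) → container 5 (remaining 0 m³)
C17 (3 m³) → container 7 (remaining 4 m³)
C18 (2 m³) → container 7 (remaining 2 m³)
Final containers: [12,6,1] [4,6] [11,6,3] [12] [14,6] [15,5] [13,3,2] [13] [11].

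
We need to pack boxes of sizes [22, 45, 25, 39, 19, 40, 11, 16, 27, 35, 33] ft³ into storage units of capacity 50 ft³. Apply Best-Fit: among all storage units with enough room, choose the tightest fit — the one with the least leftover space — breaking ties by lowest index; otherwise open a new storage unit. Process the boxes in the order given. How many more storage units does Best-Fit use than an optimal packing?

Best-Fit: [22,25] [45] [39,11] [19,16] [40] [27] [35] [33] → 8 storage units.
Total size 312 ft³; any packing needs at least ⌈312/50⌉ = 7 storage units.
An optimal packing achieves that bound: [45] [40] [39,11] [35] [33,16] [27,22] [25,19] → 7 storage units.
Excess: 8 − 7 = 1.

1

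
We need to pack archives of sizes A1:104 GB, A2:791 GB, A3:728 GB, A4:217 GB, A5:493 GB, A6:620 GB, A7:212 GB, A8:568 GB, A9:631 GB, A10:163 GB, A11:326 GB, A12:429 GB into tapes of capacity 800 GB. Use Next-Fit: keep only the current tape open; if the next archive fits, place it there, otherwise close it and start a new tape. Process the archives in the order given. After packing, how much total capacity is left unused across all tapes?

Put A1 (104 GB) in tape 1; 696 GB remain.
Put A2 (791 GB) in tape 2; 9 GB remain.
Put A3 (728 GB) in tape 3; 72 GB remain.
Put A4 (217 GB) in tape 4; 583 GB remain.
Put A5 (493 GB) in tape 4; 90 GB remain.
Put A6 (620 GB) in tape 5; 180 GB remain.
Put A7 (212 GB) in tape 6; 588 GB remain.
Put A8 (568 GB) in tape 6; 20 GB remain.
Put A9 (631 GB) in tape 7; 169 GB remain.
Put A10 (163 GB) in tape 7; 6 GB remain.
Put A11 (326 GB) in tape 8; 474 GB remain.
Put A12 (429 GB) in tape 8; 45 GB remain.
8 tapes × 800 GB = 6400 GB; used 5282 GB; unused 1118 GB.

1118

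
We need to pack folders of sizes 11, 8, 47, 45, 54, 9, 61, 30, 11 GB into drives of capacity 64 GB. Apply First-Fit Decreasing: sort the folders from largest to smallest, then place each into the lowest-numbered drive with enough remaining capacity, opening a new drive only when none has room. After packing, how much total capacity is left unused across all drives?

Sorted descending: 61, 54, 47, 45, 30, 11, 11, 9, 8.
Put 61 GB in drive 1; 3 GB remain.
Put 54 GB in drive 2; 10 GB remain.
Put 47 GB in drive 3; 17 GB remain.
Put 45 GB in drive 4; 19 GB remain.
Put 30 GB in drive 5; 34 GB remain.
Put 11 GB in drive 3; 6 GB remain.
Put 11 GB in drive 4; 8 GB remain.
Put 9 GB in drive 2; 1 GB remain.
Put 8 GB in drive 4; 0 GB remain.
5 drives × 64 GB = 320 GB; used 276 GB; unused 44 GB.

44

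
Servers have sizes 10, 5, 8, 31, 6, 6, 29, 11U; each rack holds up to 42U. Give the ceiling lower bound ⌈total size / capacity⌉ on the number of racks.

3

Total size = 10 + 5 + 8 + 31 + 6 + 6 + 29 + 11 = 106U.
⌈106 / 42⌉ = 3.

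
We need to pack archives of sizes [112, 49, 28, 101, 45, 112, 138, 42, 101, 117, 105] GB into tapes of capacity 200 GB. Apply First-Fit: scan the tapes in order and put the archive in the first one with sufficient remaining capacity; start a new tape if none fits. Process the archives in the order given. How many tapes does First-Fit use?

tape 1: place 112 GB, 88 GB left
tape 1: place 49 GB, 39 GB left
tape 1: place 28 GB, 11 GB left
tape 2: place 101 GB, 99 GB left
tape 2: place 45 GB, 54 GB left
tape 3: place 112 GB, 88 GB left
tape 4: place 138 GB, 62 GB left
tape 2: place 42 GB, 12 GB left
tape 5: place 101 GB, 99 GB left
tape 6: place 117 GB, 83 GB left
tape 7: place 105 GB, 95 GB left

7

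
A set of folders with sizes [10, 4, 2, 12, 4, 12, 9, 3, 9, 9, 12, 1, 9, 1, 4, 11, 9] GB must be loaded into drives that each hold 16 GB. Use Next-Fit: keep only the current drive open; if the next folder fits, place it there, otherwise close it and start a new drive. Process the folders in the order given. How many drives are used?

drive 1: place 10 GB, 6 GB left
drive 1: place 4 GB, 2 GB left
drive 1: place 2 GB, 0 GB left
drive 2: place 12 GB, 4 GB left
drive 2: place 4 GB, 0 GB left
drive 3: place 12 GB, 4 GB left
drive 4: place 9 GB, 7 GB left
drive 4: place 3 GB, 4 GB left
drive 5: place 9 GB, 7 GB left
drive 6: place 9 GB, 7 GB left
drive 7: place 12 GB, 4 GB left
drive 7: place 1 GB, 3 GB left
drive 8: place 9 GB, 7 GB left
drive 8: place 1 GB, 6 GB left
drive 8: place 4 GB, 2 GB left
drive 9: place 11 GB, 5 GB left
drive 10: place 9 GB, 7 GB left
Final drives: [10,4,2] [12,4] [12] [9,3] [9] [9] [12,1] [9,1,4] [11] [9].

10 drives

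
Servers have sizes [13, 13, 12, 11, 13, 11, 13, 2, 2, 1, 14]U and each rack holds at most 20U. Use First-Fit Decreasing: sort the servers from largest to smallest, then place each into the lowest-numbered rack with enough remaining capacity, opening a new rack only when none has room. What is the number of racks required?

8

Sorted descending: 14, 13, 13, 13, 13, 12, 11, 11, 2, 2, 1.
14U → rack 1 (remaining 6U)
13U → rack 2 (remaining 7U)
13U → rack 3 (remaining 7U)
13U → rack 4 (remaining 7U)
13U → rack 5 (remaining 7U)
12U → rack 6 (remaining 8U)
11U → rack 7 (remaining 9U)
11U → rack 8 (remaining 9U)
2U → rack 1 (remaining 4U)
2U → rack 1 (remaining 2U)
1U → rack 1 (remaining 1U)
Final racks: [14,2,2,1] [13] [13] [13] [13] [12] [11] [11].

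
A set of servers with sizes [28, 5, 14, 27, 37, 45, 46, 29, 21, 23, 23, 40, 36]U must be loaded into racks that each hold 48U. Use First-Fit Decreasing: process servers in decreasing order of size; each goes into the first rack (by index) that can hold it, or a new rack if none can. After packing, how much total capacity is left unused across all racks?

Sorted descending: 46, 45, 40, 37, 36, 29, 28, 27, 23, 23, 21, 14, 5.
Put 46U in rack 1; 2U remain.
Put 45U in rack 2; 3U remain.
Put 40U in rack 3; 8U remain.
Put 37U in rack 4; 11U remain.
Put 36U in rack 5; 12U remain.
Put 29U in rack 6; 19U remain.
Put 28U in rack 7; 20U remain.
Put 27U in rack 8; 21U remain.
Put 23U in rack 9; 25U remain.
Put 23U in rack 9; 2U remain.
Put 21U in rack 8; 0U remain.
Put 14U in rack 6; 5U remain.
Put 5U in rack 3; 3U remain.
9 racks × 48U = 432U; used 374U; unused 58U.

58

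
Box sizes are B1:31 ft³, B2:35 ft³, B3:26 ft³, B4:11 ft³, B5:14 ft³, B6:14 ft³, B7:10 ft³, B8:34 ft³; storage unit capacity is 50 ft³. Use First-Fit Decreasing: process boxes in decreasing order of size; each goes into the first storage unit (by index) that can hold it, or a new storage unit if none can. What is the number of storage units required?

4

Sorted descending: 35, 34, 31, 26, 14, 14, 11, 10.
Put 35 ft³ in storage unit 1; 15 ft³ remain.
Put 34 ft³ in storage unit 2; 16 ft³ remain.
Put 31 ft³ in storage unit 3; 19 ft³ remain.
Put 26 ft³ in storage unit 4; 24 ft³ remain.
Put 14 ft³ in storage unit 1; 1 ft³ remain.
Put 14 ft³ in storage unit 2; 2 ft³ remain.
Put 11 ft³ in storage unit 3; 8 ft³ remain.
Put 10 ft³ in storage unit 4; 14 ft³ remain.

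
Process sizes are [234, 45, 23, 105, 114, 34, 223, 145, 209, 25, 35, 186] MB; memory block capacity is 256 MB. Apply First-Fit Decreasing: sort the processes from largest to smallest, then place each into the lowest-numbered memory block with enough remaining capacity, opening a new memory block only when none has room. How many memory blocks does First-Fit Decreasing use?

6 memory blocks

Sorted descending: 234, 223, 209, 186, 145, 114, 105, 45, 35, 34, 25, 23.
Put 234 MB in memory block 1; 22 MB remain.
Put 223 MB in memory block 2; 33 MB remain.
Put 209 MB in memory block 3; 47 MB remain.
Put 186 MB in memory block 4; 70 MB remain.
Put 145 MB in memory block 5; 111 MB remain.
Put 114 MB in memory block 6; 142 MB remain.
Put 105 MB in memory block 5; 6 MB remain.
Put 45 MB in memory block 3; 2 MB remain.
Put 35 MB in memory block 4; 35 MB remain.
Put 34 MB in memory block 4; 1 MB remain.
Put 25 MB in memory block 2; 8 MB remain.
Put 23 MB in memory block 6; 119 MB remain.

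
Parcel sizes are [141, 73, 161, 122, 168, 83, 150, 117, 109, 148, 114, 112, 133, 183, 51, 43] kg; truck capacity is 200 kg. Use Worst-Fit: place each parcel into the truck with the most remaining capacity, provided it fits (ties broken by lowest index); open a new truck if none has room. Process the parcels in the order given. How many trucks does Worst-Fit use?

Put 141 kg in truck 1; 59 kg remain.
Put 73 kg in truck 2; 127 kg remain.
Put 161 kg in truck 3; 39 kg remain.
Put 122 kg in truck 2; 5 kg remain.
Put 168 kg in truck 4; 32 kg remain.
Put 83 kg in truck 5; 117 kg remain.
Put 150 kg in truck 6; 50 kg remain.
Put 117 kg in truck 5; 0 kg remain.
Put 109 kg in truck 7; 91 kg remain.
Put 148 kg in truck 8; 52 kg remain.
Put 114 kg in truck 9; 86 kg remain.
Put 112 kg in truck 10; 88 kg remain.
Put 133 kg in truck 11; 67 kg remain.
Put 183 kg in truck 12; 17 kg remain.
Put 51 kg in truck 7; 40 kg remain.
Put 43 kg in truck 10; 45 kg remain.

12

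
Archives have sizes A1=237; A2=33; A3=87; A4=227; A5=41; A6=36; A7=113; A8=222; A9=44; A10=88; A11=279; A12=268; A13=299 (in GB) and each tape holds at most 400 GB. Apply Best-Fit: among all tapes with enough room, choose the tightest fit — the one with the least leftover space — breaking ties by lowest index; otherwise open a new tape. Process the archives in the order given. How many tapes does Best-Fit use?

Put A1 (237 GB) in tape 1; 163 GB remain.
Put A2 (33 GB) in tape 1; 130 GB remain.
Put A3 (87 GB) in tape 1; 43 GB remain.
Put A4 (227 GB) in tape 2; 173 GB remain.
Put A5 (41 GB) in tape 1; 2 GB remain.
Put A6 (36 GB) in tape 2; 137 GB remain.
Put A7 (113 GB) in tape 2; 24 GB remain.
Put A8 (222 GB) in tape 3; 178 GB remain.
Put A9 (44 GB) in tape 3; 134 GB remain.
Put A10 (88 GB) in tape 3; 46 GB remain.
Put A11 (279 GB) in tape 4; 121 GB remain.
Put A12 (268 GB) in tape 5; 132 GB remain.
Put A13 (299 GB) in tape 6; 101 GB remain.

6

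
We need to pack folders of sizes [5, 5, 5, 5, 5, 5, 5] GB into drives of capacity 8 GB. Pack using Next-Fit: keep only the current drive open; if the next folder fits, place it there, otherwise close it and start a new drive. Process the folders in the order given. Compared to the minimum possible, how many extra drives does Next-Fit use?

0

Next-Fit: [5] [5] [5] [5] [5] [5] [5] → 7 drives.
7 folders exceed 4 GB (half the capacity), and no two of those can share a drive, so at least 7 drives are needed.
So 7 is already optimal.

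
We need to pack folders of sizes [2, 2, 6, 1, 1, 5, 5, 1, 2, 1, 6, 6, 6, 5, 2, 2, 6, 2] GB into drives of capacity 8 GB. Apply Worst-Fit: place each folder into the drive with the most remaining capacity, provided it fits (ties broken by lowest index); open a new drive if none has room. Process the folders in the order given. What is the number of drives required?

Put 2 GB in drive 1; 6 GB remain.
Put 2 GB in drive 1; 4 GB remain.
Put 6 GB in drive 2; 2 GB remain.
Put 1 GB in drive 1; 3 GB remain.
Put 1 GB in drive 1; 2 GB remain.
Put 5 GB in drive 3; 3 GB remain.
Put 5 GB in drive 4; 3 GB remain.
Put 1 GB in drive 3; 2 GB remain.
Put 2 GB in drive 4; 1 GB remain.
Put 1 GB in drive 1; 1 GB remain.
Put 6 GB in drive 5; 2 GB remain.
Put 6 GB in drive 6; 2 GB remain.
Put 6 GB in drive 7; 2 GB remain.
Put 5 GB in drive 8; 3 GB remain.
Put 2 GB in drive 8; 1 GB remain.
Put 2 GB in drive 2; 0 GB remain.
Put 6 GB in drive 9; 2 GB remain.
Put 2 GB in drive 3; 0 GB remain.
Final drives: [2,2,1,1,1] [6,2] [5,1,2] [5,2] [6] [6] [6] [5,2] [6].

9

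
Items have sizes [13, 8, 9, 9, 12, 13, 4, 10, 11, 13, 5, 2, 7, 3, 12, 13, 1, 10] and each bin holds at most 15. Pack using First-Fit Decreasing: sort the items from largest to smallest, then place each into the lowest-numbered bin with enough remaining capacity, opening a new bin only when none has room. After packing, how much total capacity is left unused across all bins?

Sorted descending: 13, 13, 13, 13, 12, 12, 11, 10, 10, 9, 9, 8, 7, 5, 4, 3, 2, 1.
13 → bin 1 (remaining 2)
13 → bin 2 (remaining 2)
13 → bin 3 (remaining 2)
13 → bin 4 (remaining 2)
12 → bin 5 (remaining 3)
12 → bin 6 (remaining 3)
11 → bin 7 (remaining 4)
10 → bin 8 (remaining 5)
10 → bin 9 (remaining 5)
9 → bin 10 (remaining 6)
9 → bin 11 (remaining 6)
8 → bin 12 (remaining 7)
7 → bin 12 (remaining 0)
5 → bin 8 (remaining 0)
4 → bin 7 (remaining 0)
3 → bin 5 (remaining 0)
2 → bin 1 (remaining 0)
1 → bin 2 (remaining 1)
12 bins × 15 = 180; used 155; unused 25.

25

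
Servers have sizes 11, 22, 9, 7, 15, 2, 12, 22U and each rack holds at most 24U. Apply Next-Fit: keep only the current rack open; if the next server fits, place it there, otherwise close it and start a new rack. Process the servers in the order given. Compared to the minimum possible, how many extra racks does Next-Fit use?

1

Next-Fit: [11] [22] [9,7] [15,2] [12] [22] → 6 racks.
Total size 100U; any packing needs at least ⌈100/24⌉ = 5 racks.
An optimal packing achieves that bound: [22,2] [22] [15,9] [12,11] [7] → 5 racks.
Excess: 6 − 5 = 1.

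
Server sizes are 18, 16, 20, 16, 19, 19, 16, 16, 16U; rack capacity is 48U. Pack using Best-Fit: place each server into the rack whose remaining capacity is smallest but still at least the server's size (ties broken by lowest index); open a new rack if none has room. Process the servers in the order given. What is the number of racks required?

rack 1: place 18U, 30U left
rack 1: place 16U, 14U left
rack 2: place 20U, 28U left
rack 2: place 16U, 12U left
rack 3: place 19U, 29U left
rack 3: place 19U, 10U left
rack 4: place 16U, 32U left
rack 4: place 16U, 16U left
rack 4: place 16U, 0U left
Final racks: [18,16] [20,16] [19,19] [16,16,16].

4 racks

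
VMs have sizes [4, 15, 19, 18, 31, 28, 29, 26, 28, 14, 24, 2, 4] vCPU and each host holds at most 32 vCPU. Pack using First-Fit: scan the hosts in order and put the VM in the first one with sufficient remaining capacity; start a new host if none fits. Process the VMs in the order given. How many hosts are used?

host 1: place 4 vCPU, 28 vCPU left
host 1: place 15 vCPU, 13 vCPU left
host 2: place 19 vCPU, 13 vCPU left
host 3: place 18 vCPU, 14 vCPU left
host 4: place 31 vCPU, 1 vCPU left
host 5: place 28 vCPU, 4 vCPU left
host 6: place 29 vCPU, 3 vCPU left
host 7: place 26 vCPU, 6 vCPU left
host 8: place 28 vCPU, 4 vCPU left
host 3: place 14 vCPU, 0 vCPU left
host 9: place 24 vCPU, 8 vCPU left
host 1: place 2 vCPU, 11 vCPU left
host 1: place 4 vCPU, 7 vCPU left
Final hosts: [4,15,2,4] [19] [18,14] [31] [28] [29] [26] [28] [24].

9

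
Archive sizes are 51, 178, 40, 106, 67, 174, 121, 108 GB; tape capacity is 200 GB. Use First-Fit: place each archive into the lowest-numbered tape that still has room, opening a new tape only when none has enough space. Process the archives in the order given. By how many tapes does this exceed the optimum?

0

First-Fit: [51,40,106] [178] [67,121] [174] [108] → 5 tapes.
Total size 845 GB; any packing needs at least ⌈845/200⌉ = 5 tapes.
So 5 is already optimal.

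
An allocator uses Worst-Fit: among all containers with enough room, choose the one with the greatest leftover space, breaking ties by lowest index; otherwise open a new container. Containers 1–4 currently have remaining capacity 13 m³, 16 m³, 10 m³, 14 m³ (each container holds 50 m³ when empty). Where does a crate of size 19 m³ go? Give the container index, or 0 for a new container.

No container has ≥ 19 m³ free, so a new container is opened.

0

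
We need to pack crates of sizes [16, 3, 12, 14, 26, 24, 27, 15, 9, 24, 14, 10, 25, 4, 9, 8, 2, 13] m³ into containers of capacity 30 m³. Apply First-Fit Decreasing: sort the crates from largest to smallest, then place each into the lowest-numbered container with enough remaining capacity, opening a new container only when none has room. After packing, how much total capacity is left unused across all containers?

45

Sorted descending: 27, 26, 25, 24, 24, 16, 15, 14, 14, 13, 12, 10, 9, 9, 8, 4, 3, 2.
container 1: place 27 m³, 3 m³ left
container 2: place 26 m³, 4 m³ left
container 3: place 25 m³, 5 m³ left
container 4: place 24 m³, 6 m³ left
container 5: place 24 m³, 6 m³ left
container 6: place 16 m³, 14 m³ left
container 7: place 15 m³, 15 m³ left
container 6: place 14 m³, 0 m³ left
container 7: place 14 m³, 1 m³ left
container 8: place 13 m³, 17 m³ left
container 8: place 12 m³, 5 m³ left
container 9: place 10 m³, 20 m³ left
container 9: place 9 m³, 11 m³ left
container 9: place 9 m³, 2 m³ left
container 10: place 8 m³, 22 m³ left
container 2: place 4 m³, 0 m³ left
container 1: place 3 m³, 0 m³ left
container 3: place 2 m³, 3 m³ left
10 containers × 30 m³ = 300 m³; used 255 m³; unused 45 m³.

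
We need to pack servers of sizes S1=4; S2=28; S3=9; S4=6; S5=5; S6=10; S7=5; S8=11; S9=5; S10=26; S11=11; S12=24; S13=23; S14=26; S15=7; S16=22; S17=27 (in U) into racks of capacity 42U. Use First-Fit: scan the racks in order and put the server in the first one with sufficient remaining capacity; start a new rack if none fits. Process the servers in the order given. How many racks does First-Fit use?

S1 (4U) → rack 1 (remaining 38U)
S2 (28U) → rack 1 (remaining 10U)
S3 (9U) → rack 1 (remaining 1U)
S4 (6U) → rack 2 (remaining 36U)
S5 (5U) → rack 2 (remaining 31U)
S6 (10U) → rack 2 (remaining 21U)
S7 (5U) → rack 2 (remaining 16U)
S8 (11U) → rack 2 (remaining 5U)
S9 (5U) → rack 2 (remaining 0U)
S10 (26U) → rack 3 (remaining 16U)
S11 (11U) → rack 3 (remaining 5U)
S12 (24U) → rack 4 (remaining 18U)
S13 (23U) → rack 5 (remaining 19U)
S14 (26U) → rack 6 (remaining 16U)
S15 (7U) → rack 4 (remaining 11U)
S16 (22U) → rack 7 (remaining 20U)
S17 (27U) → rack 8 (remaining 15U)
Final racks: [4,28,9] [6,5,10,5,11,5] [26,11] [24,7] [23] [26] [22] [27].

8 racks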